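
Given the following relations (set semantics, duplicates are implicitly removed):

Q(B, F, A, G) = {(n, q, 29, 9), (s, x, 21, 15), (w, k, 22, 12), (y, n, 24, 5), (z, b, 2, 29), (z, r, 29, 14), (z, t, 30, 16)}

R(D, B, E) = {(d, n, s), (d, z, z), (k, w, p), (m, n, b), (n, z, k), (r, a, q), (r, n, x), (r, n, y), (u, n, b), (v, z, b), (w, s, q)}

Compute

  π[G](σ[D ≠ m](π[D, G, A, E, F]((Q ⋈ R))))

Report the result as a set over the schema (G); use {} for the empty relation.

Joining Q and R on B yields {(n, q, 29, 9, d, s), (n, q, 29, 9, m, b), (n, q, 29, 9, r, x), (n, q, 29, 9, r, y), (n, q, 29, 9, u, b), (s, x, 21, 15, w, q), (w, k, 22, 12, k, p), (z, b, 2, 29, d, z), (z, b, 2, 29, n, k), (z, b, 2, 29, v, b), (z, r, 29, 14, d, z), (z, r, 29, 14, n, k), (z, r, 29, 14, v, b), (z, t, 30, 16, d, z), (z, t, 30, 16, n, k), (z, t, 30, 16, v, b)}.
π[D, G, A, E, F]: project onto (D, G, A, E, F) → {(d, 14, 29, z, r), (d, 16, 30, z, t), (d, 29, 2, z, b), (d, 9, 29, s, q), (k, 12, 22, p, k), (m, 9, 29, b, q), (n, 14, 29, k, r), (n, 16, 30, k, t), (n, 29, 2, k, b), (r, 9, 29, x, q), (r, 9, 29, y, q), (u, 9, 29, b, q), (v, 14, 29, b, r), (v, 16, 30, b, t), (v, 29, 2, b, b), (w, 15, 21, q, x)}
Apply σ_{D ≠ m}; surviving tuples: {(d, 14, 29, z, r), (d, 16, 30, z, t), (d, 29, 2, z, b), (d, 9, 29, s, q), (k, 12, 22, p, k), (n, 14, 29, k, r), (n, 16, 30, k, t), (n, 29, 2, k, b), (r, 9, 29, x, q), (r, 9, 29, y, q), (u, 9, 29, b, q), (v, 14, 29, b, r), (v, 16, 30, b, t), (v, 29, 2, b, b), (w, 15, 21, q, x)}
π[G]: project onto (G) (9 duplicate(s) eliminated) → {12, 14, 15, 16, 29, 9}

{12, 14, 15, 16, 29, 9}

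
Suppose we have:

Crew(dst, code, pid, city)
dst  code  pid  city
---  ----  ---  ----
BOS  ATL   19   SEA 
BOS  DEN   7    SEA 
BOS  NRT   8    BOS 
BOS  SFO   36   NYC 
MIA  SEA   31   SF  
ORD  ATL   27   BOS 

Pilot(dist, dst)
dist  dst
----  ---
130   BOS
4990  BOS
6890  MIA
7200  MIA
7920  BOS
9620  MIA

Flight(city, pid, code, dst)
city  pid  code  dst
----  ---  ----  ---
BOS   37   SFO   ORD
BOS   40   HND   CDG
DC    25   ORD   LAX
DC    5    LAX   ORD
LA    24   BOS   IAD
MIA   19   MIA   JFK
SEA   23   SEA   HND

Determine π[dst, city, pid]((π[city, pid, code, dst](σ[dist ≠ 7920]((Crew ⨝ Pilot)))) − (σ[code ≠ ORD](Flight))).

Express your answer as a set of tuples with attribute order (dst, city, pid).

{(BOS, BOS, 8), (BOS, NYC, 36), (BOS, SEA, 19), (BOS, SEA, 7), (MIA, SF, 31)}

Natural join on dst: {(BOS, ATL, 19, SEA, 130), (BOS, ATL, 19, SEA, 4990), (BOS, ATL, 19, SEA, 7920), (BOS, DEN, 7, SEA, 130), (BOS, DEN, 7, SEA, 4990), (BOS, DEN, 7, SEA, 7920), (BOS, NRT, 8, BOS, 130), (BOS, NRT, 8, BOS, 4990), (BOS, NRT, 8, BOS, 7920), (BOS, SFO, 36, NYC, 130), (BOS, SFO, 36, NYC, 4990), (BOS, SFO, 36, NYC, 7920), (MIA, SEA, 31, SF, 6890), (MIA, SEA, 31, SF, 7200), (MIA, SEA, 31, SF, 9620)}
Apply σ_{dist ≠ 7920}; surviving tuples: {(BOS, ATL, 19, SEA, 130), (BOS, ATL, 19, SEA, 4990), (BOS, DEN, 7, SEA, 130), (BOS, DEN, 7, SEA, 4990), (BOS, NRT, 8, BOS, 130), (BOS, NRT, 8, BOS, 4990), (BOS, SFO, 36, NYC, 130), (BOS, SFO, 36, NYC, 4990), (MIA, SEA, 31, SF, 6890), (MIA, SEA, 31, SF, 7200), (MIA, SEA, 31, SF, 9620)}
π_{city, pid, code, dst} gives {(BOS, 8, NRT, BOS), (NYC, 36, SFO, BOS), (SEA, 19, ATL, BOS), (SEA, 7, DEN, BOS), (SF, 31, SEA, MIA)} (6 duplicate(s) eliminated).
Apply σ_{code ≠ ORD}; surviving tuples: {(BOS, 37, SFO, ORD), (BOS, 40, HND, CDG), (DC, 5, LAX, ORD), (LA, 24, BOS, IAD), (MIA, 19, MIA, JFK), (SEA, 23, SEA, HND)}
Set difference of the two operands is {(BOS, 8, NRT, BOS), (NYC, 36, SFO, BOS), (SEA, 19, ATL, BOS), (SEA, 7, DEN, BOS), (SF, 31, SEA, MIA)}.
π_{dst, city, pid} gives {(BOS, BOS, 8), (BOS, NYC, 36), (BOS, SEA, 19), (BOS, SEA, 7), (MIA, SF, 31)}.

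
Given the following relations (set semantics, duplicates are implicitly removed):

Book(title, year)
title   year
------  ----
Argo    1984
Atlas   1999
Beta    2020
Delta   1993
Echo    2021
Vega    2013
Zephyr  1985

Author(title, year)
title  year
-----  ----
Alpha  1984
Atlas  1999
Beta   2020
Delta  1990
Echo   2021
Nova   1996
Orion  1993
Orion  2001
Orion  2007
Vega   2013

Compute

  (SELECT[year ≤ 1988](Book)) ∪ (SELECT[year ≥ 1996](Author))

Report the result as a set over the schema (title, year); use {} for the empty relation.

{(Argo, 1984), (Atlas, 1999), (Beta, 2020), (Echo, 2021), (Nova, 1996), (Orion, 2001), (Orion, 2007), (Vega, 2013), (Zephyr, 1985)}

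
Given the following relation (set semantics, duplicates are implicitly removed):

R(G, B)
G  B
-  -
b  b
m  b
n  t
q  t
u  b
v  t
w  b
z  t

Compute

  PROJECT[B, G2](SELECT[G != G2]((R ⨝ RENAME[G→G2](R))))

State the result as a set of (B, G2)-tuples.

ρ[G→G2]: schema becomes (G2, B); tuples unchanged.
Natural join on B: {(b, b, b), (b, b, m), (b, b, u), (b, b, w), (m, b, b), (m, b, m), (m, b, u), (m, b, w), (n, t, n), (n, t, q), (n, t, v), (n, t, z), (q, t, n), (q, t, q), (q, t, v), (q, t, z), (u, b, b), (u, b, m), (u, b, u), (u, b, w), (v, t, n), (v, t, q), (v, t, v), (v, t, z), (w, b, b), (w, b, m), (w, b, u), (w, b, w), (z, t, n), (z, t, q), (z, t, v), (z, t, z)}
σ[G != G2]: keep tuples satisfying G != G2 → {(b, b, m), (b, b, u), (b, b, w), (m, b, b), (m, b, u), (m, b, w), (n, t, q), (n, t, v), (n, t, z), (q, t, n), (q, t, v), (q, t, z), (u, b, b), (u, b, m), (u, b, w), (v, t, n), (v, t, q), (v, t, z), (w, b, b), (w, b, m), (w, b, u), (z, t, n), (z, t, q), (z, t, v)}
Projecting to B, G2 (16 duplicate(s) eliminated): {(b, b), (b, m), (b, u), (b, w), (t, n), (t, q), (t, v), (t, z)}

{(b, b), (b, m), (b, u), (b, w), (t, n), (t, q), (t, v), (t, z)}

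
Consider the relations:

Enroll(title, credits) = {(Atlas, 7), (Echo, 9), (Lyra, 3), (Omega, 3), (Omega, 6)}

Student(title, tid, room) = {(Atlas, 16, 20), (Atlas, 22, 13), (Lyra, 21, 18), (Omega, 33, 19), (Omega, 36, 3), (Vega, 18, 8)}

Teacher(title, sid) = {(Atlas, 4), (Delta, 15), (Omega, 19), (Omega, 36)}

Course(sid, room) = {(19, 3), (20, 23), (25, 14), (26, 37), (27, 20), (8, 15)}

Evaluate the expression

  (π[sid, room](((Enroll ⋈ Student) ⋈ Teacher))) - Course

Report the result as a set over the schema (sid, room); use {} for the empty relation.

Enroll ⋈ Student (natural join on title): {(Atlas, 7, 16, 20), (Atlas, 7, 22, 13), (Lyra, 3, 21, 18), (Omega, 3, 33, 19), (Omega, 3, 36, 3), (Omega, 6, 33, 19), (Omega, 6, 36, 3)}
(Enroll ⋈ Student) ⋈ Teacher (natural join on title): {(Atlas, 7, 16, 20, 4), (Atlas, 7, 22, 13, 4), (Omega, 3, 33, 19, 19), (Omega, 3, 33, 19, 36), (Omega, 3, 36, 3, 19), (Omega, 3, 36, 3, 36), (Omega, 6, 33, 19, 19), (Omega, 6, 33, 19, 36), (Omega, 6, 36, 3, 19), (Omega, 6, 36, 3, 36)}
Projecting to sid, room (4 duplicate(s) eliminated): {(19, 19), (19, 3), (36, 19), (36, 3), (4, 13), (4, 20)}
Set difference of the two operands is {(19, 19), (36, 19), (36, 3), (4, 13), (4, 20)}.

{(19, 19), (36, 19), (36, 3), (4, 13), (4, 20)}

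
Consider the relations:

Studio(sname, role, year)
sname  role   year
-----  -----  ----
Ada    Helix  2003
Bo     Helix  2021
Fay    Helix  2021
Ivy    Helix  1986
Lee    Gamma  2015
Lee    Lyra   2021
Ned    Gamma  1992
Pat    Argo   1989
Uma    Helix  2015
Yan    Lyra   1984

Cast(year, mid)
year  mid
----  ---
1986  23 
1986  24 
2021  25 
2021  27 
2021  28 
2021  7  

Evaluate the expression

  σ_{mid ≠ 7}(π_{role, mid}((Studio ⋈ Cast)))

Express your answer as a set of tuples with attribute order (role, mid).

{(Helix, 23), (Helix, 24), (Helix, 25), (Helix, 27), (Helix, 28), (Lyra, 25), (Lyra, 27), (Lyra, 28)}

Joining Studio and Cast on year yields {(Bo, Helix, 2021, 25), (Bo, Helix, 2021, 27), (Bo, Helix, 2021, 28), (Bo, Helix, 2021, 7), (Fay, Helix, 2021, 25), (Fay, Helix, 2021, 27), (Fay, Helix, 2021, 28), (Fay, Helix, 2021, 7), (Ivy, Helix, 1986, 23), (Ivy, Helix, 1986, 24), (Lee, Lyra, 2021, 25), (Lee, Lyra, 2021, 27), (Lee, Lyra, 2021, 28), (Lee, Lyra, 2021, 7)}.
π[role, mid]: project onto (role, mid) (4 duplicate(s) eliminated) → {(Helix, 23), (Helix, 24), (Helix, 25), (Helix, 27), (Helix, 28), (Helix, 7), (Lyra, 25), (Lyra, 27), (Lyra, 28), (Lyra, 7)}
Selection mid ≠ 7: {(Helix, 23), (Helix, 24), (Helix, 25), (Helix, 27), (Helix, 28), (Lyra, 25), (Lyra, 27), (Lyra, 28)}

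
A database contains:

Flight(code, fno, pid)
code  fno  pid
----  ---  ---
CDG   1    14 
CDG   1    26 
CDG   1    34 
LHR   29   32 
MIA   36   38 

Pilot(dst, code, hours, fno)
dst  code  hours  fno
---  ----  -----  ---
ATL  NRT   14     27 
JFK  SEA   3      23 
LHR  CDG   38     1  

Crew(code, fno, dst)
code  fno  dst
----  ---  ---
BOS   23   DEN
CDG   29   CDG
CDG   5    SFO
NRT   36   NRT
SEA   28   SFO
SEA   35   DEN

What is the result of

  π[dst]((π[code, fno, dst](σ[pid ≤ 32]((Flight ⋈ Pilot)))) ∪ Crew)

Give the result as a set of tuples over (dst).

{CDG, DEN, LHR, NRT, SFO}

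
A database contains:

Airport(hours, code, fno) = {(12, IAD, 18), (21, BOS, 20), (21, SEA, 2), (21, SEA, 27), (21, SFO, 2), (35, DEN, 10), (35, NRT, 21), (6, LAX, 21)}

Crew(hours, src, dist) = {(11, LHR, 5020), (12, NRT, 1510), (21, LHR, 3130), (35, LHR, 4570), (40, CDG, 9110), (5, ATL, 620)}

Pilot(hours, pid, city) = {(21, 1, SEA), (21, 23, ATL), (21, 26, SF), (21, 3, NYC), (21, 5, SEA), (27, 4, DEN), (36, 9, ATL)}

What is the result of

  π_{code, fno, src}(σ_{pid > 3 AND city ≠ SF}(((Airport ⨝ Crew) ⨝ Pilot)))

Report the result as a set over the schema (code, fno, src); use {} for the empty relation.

Airport ⋈ Crew (natural join on hours): {(12, IAD, 18, NRT, 1510), (21, BOS, 20, LHR, 3130), (21, SEA, 2, LHR, 3130), (21, SEA, 27, LHR, 3130), (21, SFO, 2, LHR, 3130), (35, DEN, 10, LHR, 4570), (35, NRT, 21, LHR, 4570)}
(Airport ⨝ Crew) ⋈ Pilot (natural join on hours): {(21, BOS, 20, LHR, 3130, 1, SEA), (21, BOS, 20, LHR, 3130, 23, ATL), (21, BOS, 20, LHR, 3130, 26, SF), (21, BOS, 20, LHR, 3130, 3, NYC), (21, BOS, 20, LHR, 3130, 5, SEA), (21, SEA, 2, LHR, 3130, 1, SEA), (21, SEA, 2, LHR, 3130, 23, ATL), (21, SEA, 2, LHR, 3130, 26, SF), (21, SEA, 2, LHR, 3130, 3, NYC), (21, SEA, 2, LHR, 3130, 5, SEA), (21, SEA, 27, LHR, 3130, 1, SEA), (21, SEA, 27, LHR, 3130, 23, ATL), (21, SEA, 27, LHR, 3130, 26, SF), (21, SEA, 27, LHR, 3130, 3, NYC), (21, SEA, 27, LHR, 3130, 5, SEA), (21, SFO, 2, LHR, 3130, 1, SEA), (21, SFO, 2, LHR, 3130, 23, ATL), (21, SFO, 2, LHR, 3130, 26, SF), (21, SFO, 2, LHR, 3130, 3, NYC), (21, SFO, 2, LHR, 3130, 5, SEA)}
Selection pid > 3 AND city ≠ SF: {(21, BOS, 20, LHR, 3130, 23, ATL), (21, BOS, 20, LHR, 3130, 5, SEA), (21, SEA, 2, LHR, 3130, 23, ATL), (21, SEA, 2, LHR, 3130, 5, SEA), (21, SEA, 27, LHR, 3130, 23, ATL), (21, SEA, 27, LHR, 3130, 5, SEA), (21, SFO, 2, LHR, 3130, 23, ATL), (21, SFO, 2, LHR, 3130, 5, SEA)}
π_{code, fno, src} gives {(BOS, 20, LHR), (SEA, 2, LHR), (SEA, 27, LHR), (SFO, 2, LHR)} (4 duplicate(s) eliminated).

{(BOS, 20, LHR), (SEA, 2, LHR), (SEA, 27, LHR), (SFO, 2, LHR)}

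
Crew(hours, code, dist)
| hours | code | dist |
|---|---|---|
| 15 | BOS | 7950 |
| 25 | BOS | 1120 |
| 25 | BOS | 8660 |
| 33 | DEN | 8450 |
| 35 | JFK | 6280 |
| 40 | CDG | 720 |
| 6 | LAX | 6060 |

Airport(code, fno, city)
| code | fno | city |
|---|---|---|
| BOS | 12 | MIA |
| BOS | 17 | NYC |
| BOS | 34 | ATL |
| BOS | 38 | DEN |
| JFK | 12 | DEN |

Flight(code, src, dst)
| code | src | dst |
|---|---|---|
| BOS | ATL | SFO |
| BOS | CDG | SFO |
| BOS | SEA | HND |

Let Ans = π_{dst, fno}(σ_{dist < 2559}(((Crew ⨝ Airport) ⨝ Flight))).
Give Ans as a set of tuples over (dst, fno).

{(HND, 12), (HND, 17), (HND, 34), (HND, 38), (SFO, 12), (SFO, 17), (SFO, 34), (SFO, 38)}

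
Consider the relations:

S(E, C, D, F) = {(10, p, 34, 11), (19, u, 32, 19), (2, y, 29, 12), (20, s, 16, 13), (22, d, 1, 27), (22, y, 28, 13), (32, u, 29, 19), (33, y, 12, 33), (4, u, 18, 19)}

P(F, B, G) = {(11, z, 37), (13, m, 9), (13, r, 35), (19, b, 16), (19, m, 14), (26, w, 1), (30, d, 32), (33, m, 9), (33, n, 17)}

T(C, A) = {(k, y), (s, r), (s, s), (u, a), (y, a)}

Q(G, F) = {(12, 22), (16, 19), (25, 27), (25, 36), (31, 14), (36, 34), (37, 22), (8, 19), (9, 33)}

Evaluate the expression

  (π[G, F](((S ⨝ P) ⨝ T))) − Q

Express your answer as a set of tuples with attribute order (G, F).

{(14, 19), (17, 33), (35, 13), (9, 13)}

S ⋈ P (natural join on F): {(10, p, 34, 11, z, 37), (19, u, 32, 19, b, 16), (19, u, 32, 19, m, 14), (20, s, 16, 13, m, 9), (20, s, 16, 13, r, 35), (22, y, 28, 13, m, 9), (22, y, 28, 13, r, 35), (32, u, 29, 19, b, 16), (32, u, 29, 19, m, 14), (33, y, 12, 33, m, 9), (33, y, 12, 33, n, 17), (4, u, 18, 19, b, 16), (4, u, 18, 19, m, 14)}
(S ⨝ P) ⋈ T (natural join on C): {(19, u, 32, 19, b, 16, a), (19, u, 32, 19, m, 14, a), (20, s, 16, 13, m, 9, r), (20, s, 16, 13, m, 9, s), (20, s, 16, 13, r, 35, r), (20, s, 16, 13, r, 35, s), (22, y, 28, 13, m, 9, a), (22, y, 28, 13, r, 35, a), (32, u, 29, 19, b, 16, a), (32, u, 29, 19, m, 14, a), (33, y, 12, 33, m, 9, a), (33, y, 12, 33, n, 17, a), (4, u, 18, 19, b, 16, a), (4, u, 18, 19, m, 14, a)}
π[G, F]: project onto (G, F) (8 duplicate(s) eliminated) → {(14, 19), (16, 19), (17, 33), (35, 13), (9, 13), (9, 33)}
Difference: {(14, 19), (16, 19), (17, 33), (35, 13), (9, 13), (9, 33)} with {(12, 22), (16, 19), (25, 27), (25, 36), (31, 14), (36, 34), (37, 22), (8, 19), (9, 33)} → {(14, 19), (17, 33), (35, 13), (9, 13)}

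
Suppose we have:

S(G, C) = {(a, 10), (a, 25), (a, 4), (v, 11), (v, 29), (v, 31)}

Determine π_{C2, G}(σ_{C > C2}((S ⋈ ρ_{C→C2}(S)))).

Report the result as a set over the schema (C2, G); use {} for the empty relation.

{(10, a), (11, v), (29, v), (4, a)}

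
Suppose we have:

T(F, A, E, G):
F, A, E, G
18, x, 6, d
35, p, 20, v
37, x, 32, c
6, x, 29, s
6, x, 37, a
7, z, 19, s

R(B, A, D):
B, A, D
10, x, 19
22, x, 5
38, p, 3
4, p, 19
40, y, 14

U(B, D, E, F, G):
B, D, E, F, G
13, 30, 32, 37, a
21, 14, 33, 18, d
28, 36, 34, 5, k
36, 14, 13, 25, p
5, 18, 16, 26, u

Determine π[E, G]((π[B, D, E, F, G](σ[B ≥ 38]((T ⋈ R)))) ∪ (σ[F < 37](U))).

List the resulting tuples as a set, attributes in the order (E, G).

{(13, p), (16, u), (20, v), (33, d), (34, k)}

Joining T and R on A yields {(18, x, 6, d, 10, 19), (18, x, 6, d, 22, 5), (35, p, 20, v, 38, 3), (35, p, 20, v, 4, 19), (37, x, 32, c, 10, 19), (37, x, 32, c, 22, 5), (6, x, 29, s, 10, 19), (6, x, 29, s, 22, 5), (6, x, 37, a, 10, 19), (6, x, 37, a, 22, 5)}.
Selection B ≥ 38: {(35, p, 20, v, 38, 3)}
π_{B, D, E, F, G} gives {(38, 3, 20, 35, v)}.
Selection F < 37: {(21, 14, 33, 18, d), (28, 36, 34, 5, k), (36, 14, 13, 25, p), (5, 18, 16, 26, u)}
Union: {(38, 3, 20, 35, v)} with {(21, 14, 33, 18, d), (28, 36, 34, 5, k), (36, 14, 13, 25, p), (5, 18, 16, 26, u)} → {(21, 14, 33, 18, d), (28, 36, 34, 5, k), (36, 14, 13, 25, p), (38, 3, 20, 35, v), (5, 18, 16, 26, u)}
π_{E, G} gives {(13, p), (16, u), (20, v), (33, d), (34, k)}.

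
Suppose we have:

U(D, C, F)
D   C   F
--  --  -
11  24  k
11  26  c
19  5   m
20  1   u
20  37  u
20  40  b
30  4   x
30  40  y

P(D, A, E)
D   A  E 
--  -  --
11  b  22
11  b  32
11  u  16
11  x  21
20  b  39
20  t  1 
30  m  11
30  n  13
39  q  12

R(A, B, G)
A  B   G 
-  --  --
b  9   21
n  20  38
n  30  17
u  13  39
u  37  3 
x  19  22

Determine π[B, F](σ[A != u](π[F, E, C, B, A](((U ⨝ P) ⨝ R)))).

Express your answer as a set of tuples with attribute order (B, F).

Joining U and P on D yields {(11, 24, k, b, 22), (11, 24, k, b, 32), (11, 24, k, u, 16), (11, 24, k, x, 21), (11, 26, c, b, 22), (11, 26, c, b, 32), (11, 26, c, u, 16), (11, 26, c, x, 21), (20, 1, u, b, 39), (20, 1, u, t, 1), (20, 37, u, b, 39), (20, 37, u, t, 1), (20, 40, b, b, 39), (20, 40, b, t, 1), (30, 4, x, m, 11), (30, 4, x, n, 13), (30, 40, y, m, 11), (30, 40, y, n, 13)}.
Joining (U ⨝ P) and R on A yields {(11, 24, k, b, 22, 9, 21), (11, 24, k, b, 32, 9, 21), (11, 24, k, u, 16, 13, 39), (11, 24, k, u, 16, 37, 3), (11, 24, k, x, 21, 19, 22), (11, 26, c, b, 22, 9, 21), (11, 26, c, b, 32, 9, 21), (11, 26, c, u, 16, 13, 39), (11, 26, c, u, 16, 37, 3), (11, 26, c, x, 21, 19, 22), (20, 1, u, b, 39, 9, 21), (20, 37, u, b, 39, 9, 21), (20, 40, b, b, 39, 9, 21), (30, 4, x, n, 13, 20, 38), (30, 4, x, n, 13, 30, 17), (30, 40, y, n, 13, 20, 38), (30, 40, y, n, 13, 30, 17)}.
π_{F, E, C, B, A} gives {(b, 39, 40, 9, b), (c, 16, 26, 13, u), (c, 16, 26, 37, u), (c, 21, 26, 19, x), (c, 22, 26, 9, b), (c, 32, 26, 9, b), (k, 16, 24, 13, u), (k, 16, 24, 37, u), (k, 21, 24, 19, x), (k, 22, 24, 9, b), (k, 32, 24, 9, b), (u, 39, 1, 9, b), (u, 39, 37, 9, b), (x, 13, 4, 20, n), (x, 13, 4, 30, n), (y, 13, 40, 20, n), (y, 13, 40, 30, n)}.
Apply σ_{A != u}; surviving tuples: {(b, 39, 40, 9, b), (c, 21, 26, 19, x), (c, 22, 26, 9, b), (c, 32, 26, 9, b), (k, 21, 24, 19, x), (k, 22, 24, 9, b), (k, 32, 24, 9, b), (u, 39, 1, 9, b), (u, 39, 37, 9, b), (x, 13, 4, 20, n), (x, 13, 4, 30, n), (y, 13, 40, 20, n), (y, 13, 40, 30, n)}
π_{B, F} gives {(19, c), (19, k), (20, x), (20, y), (30, x), (30, y), (9, b), (9, c), (9, k), (9, u)} (3 duplicate(s) eliminated).

{(19, c), (19, k), (20, x), (20, y), (30, x), (30, y), (9, b), (9, c), (9, k), (9, u)}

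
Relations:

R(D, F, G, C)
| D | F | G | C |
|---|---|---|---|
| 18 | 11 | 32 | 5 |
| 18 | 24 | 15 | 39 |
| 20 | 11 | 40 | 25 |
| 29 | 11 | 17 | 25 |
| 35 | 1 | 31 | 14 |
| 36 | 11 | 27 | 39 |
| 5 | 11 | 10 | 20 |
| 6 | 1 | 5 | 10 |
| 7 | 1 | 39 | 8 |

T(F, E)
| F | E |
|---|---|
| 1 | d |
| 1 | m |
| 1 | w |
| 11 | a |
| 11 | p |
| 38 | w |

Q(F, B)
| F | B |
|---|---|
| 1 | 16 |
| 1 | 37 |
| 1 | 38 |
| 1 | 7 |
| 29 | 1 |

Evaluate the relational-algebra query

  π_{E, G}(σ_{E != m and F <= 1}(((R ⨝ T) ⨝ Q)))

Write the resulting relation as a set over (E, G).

Joining R and T on F yields {(18, 11, 32, 5, a), (18, 11, 32, 5, p), (20, 11, 40, 25, a), (20, 11, 40, 25, p), (29, 11, 17, 25, a), (29, 11, 17, 25, p), (35, 1, 31, 14, d), (35, 1, 31, 14, m), (35, 1, 31, 14, w), (36, 11, 27, 39, a), (36, 11, 27, 39, p), (5, 11, 10, 20, a), (5, 11, 10, 20, p), (6, 1, 5, 10, d), (6, 1, 5, 10, m), (6, 1, 5, 10, w), (7, 1, 39, 8, d), (7, 1, 39, 8, m), (7, 1, 39, 8, w)}.
Joining (R ⨝ T) and Q on F yields {(35, 1, 31, 14, d, 16), (35, 1, 31, 14, d, 37), (35, 1, 31, 14, d, 38), (35, 1, 31, 14, d, 7), (35, 1, 31, 14, m, 16), (35, 1, 31, 14, m, 37), (35, 1, 31, 14, m, 38), (35, 1, 31, 14, m, 7), (35, 1, 31, 14, w, 16), (35, 1, 31, 14, w, 37), (35, 1, 31, 14, w, 38), (35, 1, 31, 14, w, 7), (6, 1, 5, 10, d, 16), (6, 1, 5, 10, d, 37), (6, 1, 5, 10, d, 38), (6, 1, 5, 10, d, 7), (6, 1, 5, 10, m, 16), (6, 1, 5, 10, m, 37), (6, 1, 5, 10, m, 38), (6, 1, 5, 10, m, 7), (6, 1, 5, 10, w, 16), (6, 1, 5, 10, w, 37), (6, 1, 5, 10, w, 38), (6, 1, 5, 10, w, 7), (7, 1, 39, 8, d, 16), (7, 1, 39, 8, d, 37), (7, 1, 39, 8, d, 38), (7, 1, 39, 8, d, 7), (7, 1, 39, 8, m, 16), (7, 1, 39, 8, m, 37), (7, 1, 39, 8, m, 38), (7, 1, 39, 8, m, 7), (7, 1, 39, 8, w, 16), (7, 1, 39, 8, w, 37), (7, 1, 39, 8, w, 38), (7, 1, 39, 8, w, 7)}.
σ[E != m and F <= 1]: keep tuples satisfying E != m and F <= 1 → {(35, 1, 31, 14, d, 16), (35, 1, 31, 14, d, 37), (35, 1, 31, 14, d, 38), (35, 1, 31, 14, d, 7), (35, 1, 31, 14, w, 16), (35, 1, 31, 14, w, 37), (35, 1, 31, 14, w, 38), (35, 1, 31, 14, w, 7), (6, 1, 5, 10, d, 16), (6, 1, 5, 10, d, 37), (6, 1, 5, 10, d, 38), (6, 1, 5, 10, d, 7), (6, 1, 5, 10, w, 16), (6, 1, 5, 10, w, 37), (6, 1, 5, 10, w, 38), (6, 1, 5, 10, w, 7), (7, 1, 39, 8, d, 16), (7, 1, 39, 8, d, 37), (7, 1, 39, 8, d, 38), (7, 1, 39, 8, d, 7), (7, 1, 39, 8, w, 16), (7, 1, 39, 8, w, 37), (7, 1, 39, 8, w, 38), (7, 1, 39, 8, w, 7)}
π_{E, G} gives {(d, 31), (d, 39), (d, 5), (w, 31), (w, 39), (w, 5)} (18 duplicate(s) eliminated).

{(d, 31), (d, 39), (d, 5), (w, 31), (w, 39), (w, 5)}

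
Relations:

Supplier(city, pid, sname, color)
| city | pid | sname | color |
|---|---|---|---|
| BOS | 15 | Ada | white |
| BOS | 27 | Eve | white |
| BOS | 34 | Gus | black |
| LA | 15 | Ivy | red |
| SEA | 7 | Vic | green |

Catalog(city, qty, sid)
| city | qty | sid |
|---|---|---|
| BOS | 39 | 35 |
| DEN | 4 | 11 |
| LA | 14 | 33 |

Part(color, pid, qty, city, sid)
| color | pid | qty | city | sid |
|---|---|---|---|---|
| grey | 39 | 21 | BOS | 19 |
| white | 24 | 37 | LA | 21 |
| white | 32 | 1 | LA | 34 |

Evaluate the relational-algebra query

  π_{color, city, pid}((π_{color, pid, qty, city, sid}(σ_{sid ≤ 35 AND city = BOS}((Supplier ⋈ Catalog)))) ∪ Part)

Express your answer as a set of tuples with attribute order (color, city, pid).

Supplier ⋈ Catalog (natural join on city): {(BOS, 15, Ada, white, 39, 35), (BOS, 27, Eve, white, 39, 35), (BOS, 34, Gus, black, 39, 35), (LA, 15, Ivy, red, 14, 33)}
σ[sid ≤ 35 AND city = BOS]: keep tuples satisfying sid ≤ 35 AND city = BOS → {(BOS, 15, Ada, white, 39, 35), (BOS, 27, Eve, white, 39, 35), (BOS, 34, Gus, black, 39, 35)}
π_{color, pid, qty, city, sid} gives {(black, 34, 39, BOS, 35), (white, 15, 39, BOS, 35), (white, 27, 39, BOS, 35)}.
Taking the union: {(black, 34, 39, BOS, 35), (grey, 39, 21, BOS, 19), (white, 15, 39, BOS, 35), (white, 24, 37, LA, 21), (white, 27, 39, BOS, 35), (white, 32, 1, LA, 34)}
π_{color, city, pid} gives {(black, BOS, 34), (grey, BOS, 39), (white, BOS, 15), (white, BOS, 27), (white, LA, 24), (white, LA, 32)}.

{(black, BOS, 34), (grey, BOS, 39), (white, BOS, 15), (white, BOS, 27), (white, LA, 24), (white, LA, 32)}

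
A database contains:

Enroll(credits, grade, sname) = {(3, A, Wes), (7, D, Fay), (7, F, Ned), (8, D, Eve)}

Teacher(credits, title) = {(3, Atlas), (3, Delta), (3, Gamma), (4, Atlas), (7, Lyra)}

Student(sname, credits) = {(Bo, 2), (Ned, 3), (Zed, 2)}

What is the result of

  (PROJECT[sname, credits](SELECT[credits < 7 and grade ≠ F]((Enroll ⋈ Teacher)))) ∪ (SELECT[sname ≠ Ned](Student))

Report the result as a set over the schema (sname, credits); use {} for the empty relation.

Enroll ⋈ Teacher (natural join on credits): {(3, A, Wes, Atlas), (3, A, Wes, Delta), (3, A, Wes, Gamma), (7, D, Fay, Lyra), (7, F, Ned, Lyra)}
Apply σ_{credits < 7 and grade ≠ F}; surviving tuples: {(3, A, Wes, Atlas), (3, A, Wes, Delta), (3, A, Wes, Gamma)}
π[sname, credits]: project onto (sname, credits) (2 duplicate(s) eliminated) → {(Wes, 3)}
Apply σ_{sname ≠ Ned}; surviving tuples: {(Bo, 2), (Zed, 2)}
Taking the union: {(Bo, 2), (Wes, 3), (Zed, 2)}

{(Bo, 2), (Wes, 3), (Zed, 2)}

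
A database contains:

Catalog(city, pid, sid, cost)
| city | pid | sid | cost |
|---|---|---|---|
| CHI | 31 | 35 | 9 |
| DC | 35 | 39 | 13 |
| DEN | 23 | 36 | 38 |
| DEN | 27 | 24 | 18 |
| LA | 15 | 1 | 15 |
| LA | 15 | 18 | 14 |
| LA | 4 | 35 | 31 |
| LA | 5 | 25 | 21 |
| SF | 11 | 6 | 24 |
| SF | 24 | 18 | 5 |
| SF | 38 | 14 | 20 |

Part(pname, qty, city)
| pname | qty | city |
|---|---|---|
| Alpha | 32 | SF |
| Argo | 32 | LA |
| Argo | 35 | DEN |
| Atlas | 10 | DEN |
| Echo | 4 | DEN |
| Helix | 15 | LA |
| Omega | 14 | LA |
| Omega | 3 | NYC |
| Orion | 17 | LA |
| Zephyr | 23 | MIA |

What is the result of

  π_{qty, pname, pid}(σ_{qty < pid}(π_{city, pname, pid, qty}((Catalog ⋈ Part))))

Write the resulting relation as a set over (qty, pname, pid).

{(10, Atlas, 23), (10, Atlas, 27), (14, Omega, 15), (32, Alpha, 38), (4, Echo, 23), (4, Echo, 27)}

Catalog ⋈ Part (natural join on city): {(DEN, 23, 36, 38, Argo, 35), (DEN, 23, 36, 38, Atlas, 10), (DEN, 23, 36, 38, Echo, 4), (DEN, 27, 24, 18, Argo, 35), (DEN, 27, 24, 18, Atlas, 10), (DEN, 27, 24, 18, Echo, 4), (LA, 15, 1, 15, Argo, 32), (LA, 15, 1, 15, Helix, 15), (LA, 15, 1, 15, Omega, 14), (LA, 15, 1, 15, Orion, 17), (LA, 15, 18, 14, Argo, 32), (LA, 15, 18, 14, Helix, 15), (LA, 15, 18, 14, Omega, 14), (LA, 15, 18, 14, Orion, 17), (LA, 4, 35, 31, Argo, 32), (LA, 4, 35, 31, Helix, 15), (LA, 4, 35, 31, Omega, 14), (LA, 4, 35, 31, Orion, 17), (LA, 5, 25, 21, Argo, 32), (LA, 5, 25, 21, Helix, 15), (LA, 5, 25, 21, Omega, 14), (LA, 5, 25, 21, Orion, 17), (SF, 11, 6, 24, Alpha, 32), (SF, 24, 18, 5, Alpha, 32), (SF, 38, 14, 20, Alpha, 32)}
π_{city, pname, pid, qty} gives {(DEN, Argo, 23, 35), (DEN, Argo, 27, 35), (DEN, Atlas, 23, 10), (DEN, Atlas, 27, 10), (DEN, Echo, 23, 4), (DEN, Echo, 27, 4), (LA, Argo, 15, 32), (LA, Argo, 4, 32), (LA, Argo, 5, 32), (LA, Helix, 15, 15), (LA, Helix, 4, 15), (LA, Helix, 5, 15), (LA, Omega, 15, 14), (LA, Omega, 4, 14), (LA, Omega, 5, 14), (LA, Orion, 15, 17), (LA, Orion, 4, 17), (LA, Orion, 5, 17), (SF, Alpha, 11, 32), (SF, Alpha, 24, 32), (SF, Alpha, 38, 32)} (4 duplicate(s) eliminated).
Selection qty < pid: {(DEN, Atlas, 23, 10), (DEN, Atlas, 27, 10), (DEN, Echo, 23, 4), (DEN, Echo, 27, 4), (LA, Omega, 15, 14), (SF, Alpha, 38, 32)}
π_{qty, pname, pid} gives {(10, Atlas, 23), (10, Atlas, 27), (14, Omega, 15), (32, Alpha, 38), (4, Echo, 23), (4, Echo, 27)}.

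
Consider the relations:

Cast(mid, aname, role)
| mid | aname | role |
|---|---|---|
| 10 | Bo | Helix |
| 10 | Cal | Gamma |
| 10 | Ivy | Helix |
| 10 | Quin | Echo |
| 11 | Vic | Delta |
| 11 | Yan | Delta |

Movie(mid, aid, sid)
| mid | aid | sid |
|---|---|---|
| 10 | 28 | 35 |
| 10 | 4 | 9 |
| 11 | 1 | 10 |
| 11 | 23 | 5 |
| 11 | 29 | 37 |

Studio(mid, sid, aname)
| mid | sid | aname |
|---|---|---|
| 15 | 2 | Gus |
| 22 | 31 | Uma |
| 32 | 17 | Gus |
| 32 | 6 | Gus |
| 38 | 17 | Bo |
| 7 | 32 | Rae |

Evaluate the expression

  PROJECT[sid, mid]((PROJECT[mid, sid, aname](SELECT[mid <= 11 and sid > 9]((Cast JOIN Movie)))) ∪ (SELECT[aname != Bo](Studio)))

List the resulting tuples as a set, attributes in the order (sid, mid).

Joining Cast and Movie on mid yields {(10, Bo, Helix, 28, 35), (10, Bo, Helix, 4, 9), (10, Cal, Gamma, 28, 35), (10, Cal, Gamma, 4, 9), (10, Ivy, Helix, 28, 35), (10, Ivy, Helix, 4, 9), (10, Quin, Echo, 28, 35), (10, Quin, Echo, 4, 9), (11, Vic, Delta, 1, 10), (11, Vic, Delta, 23, 5), (11, Vic, Delta, 29, 37), (11, Yan, Delta, 1, 10), (11, Yan, Delta, 23, 5), (11, Yan, Delta, 29, 37)}.
σ[mid <= 11 and sid > 9]: keep tuples satisfying mid <= 11 and sid > 9 → {(10, Bo, Helix, 28, 35), (10, Cal, Gamma, 28, 35), (10, Ivy, Helix, 28, 35), (10, Quin, Echo, 28, 35), (11, Vic, Delta, 1, 10), (11, Vic, Delta, 29, 37), (11, Yan, Delta, 1, 10), (11, Yan, Delta, 29, 37)}
Projecting to mid, sid, aname: {(10, 35, Bo), (10, 35, Cal), (10, 35, Ivy), (10, 35, Quin), (11, 10, Vic), (11, 10, Yan), (11, 37, Vic), (11, 37, Yan)}
σ[aname != Bo]: keep tuples satisfying aname != Bo → {(15, 2, Gus), (22, 31, Uma), (32, 17, Gus), (32, 6, Gus), (7, 32, Rae)}
Taking the union: {(10, 35, Bo), (10, 35, Cal), (10, 35, Ivy), (10, 35, Quin), (11, 10, Vic), (11, 10, Yan), (11, 37, Vic), (11, 37, Yan), (15, 2, Gus), (22, 31, Uma), (32, 17, Gus), (32, 6, Gus), (7, 32, Rae)}
Projecting to sid, mid (5 duplicate(s) eliminated): {(10, 11), (17, 32), (2, 15), (31, 22), (32, 7), (35, 10), (37, 11), (6, 32)}

{(10, 11), (17, 32), (2, 15), (31, 22), (32, 7), (35, 10), (37, 11), (6, 32)}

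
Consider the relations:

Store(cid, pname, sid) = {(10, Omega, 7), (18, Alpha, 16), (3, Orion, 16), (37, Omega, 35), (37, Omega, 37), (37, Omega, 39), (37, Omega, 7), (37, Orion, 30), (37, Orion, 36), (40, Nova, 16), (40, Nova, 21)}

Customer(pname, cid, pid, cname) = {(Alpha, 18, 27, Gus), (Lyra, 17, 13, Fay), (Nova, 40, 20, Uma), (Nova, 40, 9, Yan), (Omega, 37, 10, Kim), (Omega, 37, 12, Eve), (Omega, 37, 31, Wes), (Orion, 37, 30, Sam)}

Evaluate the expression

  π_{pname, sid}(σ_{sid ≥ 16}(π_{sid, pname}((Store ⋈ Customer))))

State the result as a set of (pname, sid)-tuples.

Natural join on cid, pname: {(18, Alpha, 16, 27, Gus), (37, Omega, 35, 10, Kim), (37, Omega, 35, 12, Eve), (37, Omega, 35, 31, Wes), (37, Omega, 37, 10, Kim), (37, Omega, 37, 12, Eve), (37, Omega, 37, 31, Wes), (37, Omega, 39, 10, Kim), (37, Omega, 39, 12, Eve), (37, Omega, 39, 31, Wes), (37, Omega, 7, 10, Kim), (37, Omega, 7, 12, Eve), (37, Omega, 7, 31, Wes), (37, Orion, 30, 30, Sam), (37, Orion, 36, 30, Sam), (40, Nova, 16, 20, Uma), (40, Nova, 16, 9, Yan), (40, Nova, 21, 20, Uma), (40, Nova, 21, 9, Yan)}
π_{sid, pname} gives {(16, Alpha), (16, Nova), (21, Nova), (30, Orion), (35, Omega), (36, Orion), (37, Omega), (39, Omega), (7, Omega)} (10 duplicate(s) eliminated).
Filtering on sid ≥ 16 leaves {(16, Alpha), (16, Nova), (21, Nova), (30, Orion), (35, Omega), (36, Orion), (37, Omega), (39, Omega)}.
π_{pname, sid} gives {(Alpha, 16), (Nova, 16), (Nova, 21), (Omega, 35), (Omega, 37), (Omega, 39), (Orion, 30), (Orion, 36)}.

{(Alpha, 16), (Nova, 16), (Nova, 21), (Omega, 35), (Omega, 37), (Omega, 39), (Orion, 30), (Orion, 36)}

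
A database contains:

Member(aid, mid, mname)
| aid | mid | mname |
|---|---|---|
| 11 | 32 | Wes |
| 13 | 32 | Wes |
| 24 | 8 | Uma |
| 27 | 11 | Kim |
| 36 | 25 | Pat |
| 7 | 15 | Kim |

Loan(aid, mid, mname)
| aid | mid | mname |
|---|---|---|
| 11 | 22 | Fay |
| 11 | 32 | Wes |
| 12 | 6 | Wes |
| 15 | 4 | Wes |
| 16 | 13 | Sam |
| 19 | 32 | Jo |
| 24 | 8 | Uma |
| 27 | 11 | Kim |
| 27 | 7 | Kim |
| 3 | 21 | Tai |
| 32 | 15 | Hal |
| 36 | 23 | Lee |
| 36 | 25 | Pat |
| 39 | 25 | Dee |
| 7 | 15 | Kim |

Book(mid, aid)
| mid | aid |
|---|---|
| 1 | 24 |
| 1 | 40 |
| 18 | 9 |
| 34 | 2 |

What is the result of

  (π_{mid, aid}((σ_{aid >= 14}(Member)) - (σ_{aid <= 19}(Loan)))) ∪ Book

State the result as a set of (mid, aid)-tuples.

{(1, 24), (1, 40), (11, 27), (18, 9), (25, 36), (34, 2), (8, 24)}

σ[aid >= 14]: keep tuples satisfying aid >= 14 → {(24, 8, Uma), (27, 11, Kim), (36, 25, Pat)}
σ[aid <= 19]: keep tuples satisfying aid <= 19 → {(11, 22, Fay), (11, 32, Wes), (12, 6, Wes), (15, 4, Wes), (16, 13, Sam), (19, 32, Jo), (3, 21, Tai), (7, 15, Kim)}
Taking the difference: {(24, 8, Uma), (27, 11, Kim), (36, 25, Pat)}
π[mid, aid]: project onto (mid, aid) → {(11, 27), (25, 36), (8, 24)}
Taking the union: {(1, 24), (1, 40), (11, 27), (18, 9), (25, 36), (34, 2), (8, 24)}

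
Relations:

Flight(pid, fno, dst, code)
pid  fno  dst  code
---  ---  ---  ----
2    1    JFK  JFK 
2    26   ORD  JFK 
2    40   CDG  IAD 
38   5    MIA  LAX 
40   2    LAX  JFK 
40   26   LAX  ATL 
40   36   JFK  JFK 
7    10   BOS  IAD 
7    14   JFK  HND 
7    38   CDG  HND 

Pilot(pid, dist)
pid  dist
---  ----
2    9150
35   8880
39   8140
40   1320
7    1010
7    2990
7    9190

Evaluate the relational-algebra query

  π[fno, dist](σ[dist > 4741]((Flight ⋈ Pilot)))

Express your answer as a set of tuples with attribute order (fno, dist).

Natural join on pid: {(2, 1, JFK, JFK, 9150), (2, 26, ORD, JFK, 9150), (2, 40, CDG, IAD, 9150), (40, 2, LAX, JFK, 1320), (40, 26, LAX, ATL, 1320), (40, 36, JFK, JFK, 1320), (7, 10, BOS, IAD, 1010), (7, 10, BOS, IAD, 2990), (7, 10, BOS, IAD, 9190), (7, 14, JFK, HND, 1010), (7, 14, JFK, HND, 2990), (7, 14, JFK, HND, 9190), (7, 38, CDG, HND, 1010), (7, 38, CDG, HND, 2990), (7, 38, CDG, HND, 9190)}
σ[dist > 4741]: keep tuples satisfying dist > 4741 → {(2, 1, JFK, JFK, 9150), (2, 26, ORD, JFK, 9150), (2, 40, CDG, IAD, 9150), (7, 10, BOS, IAD, 9190), (7, 14, JFK, HND, 9190), (7, 38, CDG, HND, 9190)}
π_{fno, dist} gives {(1, 9150), (10, 9190), (14, 9190), (26, 9150), (38, 9190), (40, 9150)}.

{(1, 9150), (10, 9190), (14, 9190), (26, 9150), (38, 9190), (40, 9150)}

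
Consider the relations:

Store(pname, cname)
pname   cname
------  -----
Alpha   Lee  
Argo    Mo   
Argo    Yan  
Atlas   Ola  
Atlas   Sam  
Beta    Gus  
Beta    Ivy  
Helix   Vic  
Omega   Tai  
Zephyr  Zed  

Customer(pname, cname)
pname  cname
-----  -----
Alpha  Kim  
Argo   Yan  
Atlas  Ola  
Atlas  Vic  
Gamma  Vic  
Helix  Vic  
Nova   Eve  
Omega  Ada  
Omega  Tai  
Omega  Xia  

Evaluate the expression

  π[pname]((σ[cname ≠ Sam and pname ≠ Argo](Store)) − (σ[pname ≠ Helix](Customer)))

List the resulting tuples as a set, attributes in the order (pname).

{Alpha, Beta, Helix, Zephyr}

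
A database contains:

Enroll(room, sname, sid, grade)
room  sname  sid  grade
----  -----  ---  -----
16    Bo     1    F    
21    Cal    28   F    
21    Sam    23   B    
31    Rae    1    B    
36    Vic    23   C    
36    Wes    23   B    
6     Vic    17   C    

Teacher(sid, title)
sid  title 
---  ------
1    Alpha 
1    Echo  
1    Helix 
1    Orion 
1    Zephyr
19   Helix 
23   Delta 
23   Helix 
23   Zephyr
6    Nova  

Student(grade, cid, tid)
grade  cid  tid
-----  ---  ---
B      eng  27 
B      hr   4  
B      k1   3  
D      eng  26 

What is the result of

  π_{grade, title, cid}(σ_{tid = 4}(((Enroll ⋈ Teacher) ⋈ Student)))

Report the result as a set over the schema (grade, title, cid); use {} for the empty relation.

Enroll ⋈ Teacher (natural join on sid): {(16, Bo, 1, F, Alpha), (16, Bo, 1, F, Echo), (16, Bo, 1, F, Helix), (16, Bo, 1, F, Orion), (16, Bo, 1, F, Zephyr), (21, Sam, 23, B, Delta), (21, Sam, 23, B, Helix), (21, Sam, 23, B, Zephyr), (31, Rae, 1, B, Alpha), (31, Rae, 1, B, Echo), (31, Rae, 1, B, Helix), (31, Rae, 1, B, Orion), (31, Rae, 1, B, Zephyr), (36, Vic, 23, C, Delta), (36, Vic, 23, C, Helix), (36, Vic, 23, C, Zephyr), (36, Wes, 23, B, Delta), (36, Wes, 23, B, Helix), (36, Wes, 23, B, Zephyr)}
(Enroll ⋈ Teacher) ⋈ Student (natural join on grade): {(21, Sam, 23, B, Delta, eng, 27), (21, Sam, 23, B, Delta, hr, 4), (21, Sam, 23, B, Delta, k1, 3), (21, Sam, 23, B, Helix, eng, 27), (21, Sam, 23, B, Helix, hr, 4), (21, Sam, 23, B, Helix, k1, 3), (21, Sam, 23, B, Zephyr, eng, 27), (21, Sam, 23, B, Zephyr, hr, 4), (21, Sam, 23, B, Zephyr, k1, 3), (31, Rae, 1, B, Alpha, eng, 27), (31, Rae, 1, B, Alpha, hr, 4), (31, Rae, 1, B, Alpha, k1, 3), (31, Rae, 1, B, Echo, eng, 27), (31, Rae, 1, B, Echo, hr, 4), (31, Rae, 1, B, Echo, k1, 3), (31, Rae, 1, B, Helix, eng, 27), (31, Rae, 1, B, Helix, hr, 4), (31, Rae, 1, B, Helix, k1, 3), (31, Rae, 1, B, Orion, eng, 27), (31, Rae, 1, B, Orion, hr, 4), (31, Rae, 1, B, Orion, k1, 3), (31, Rae, 1, B, Zephyr, eng, 27), (31, Rae, 1, B, Zephyr, hr, 4), (31, Rae, 1, B, Zephyr, k1, 3), (36, Wes, 23, B, Delta, eng, 27), (36, Wes, 23, B, Delta, hr, 4), (36, Wes, 23, B, Delta, k1, 3), (36, Wes, 23, B, Helix, eng, 27), (36, Wes, 23, B, Helix, hr, 4), (36, Wes, 23, B, Helix, k1, 3), (36, Wes, 23, B, Zephyr, eng, 27), (36, Wes, 23, B, Zephyr, hr, 4), (36, Wes, 23, B, Zephyr, k1, 3)}
σ[tid = 4]: keep tuples satisfying tid = 4 → {(21, Sam, 23, B, Delta, hr, 4), (21, Sam, 23, B, Helix, hr, 4), (21, Sam, 23, B, Zephyr, hr, 4), (31, Rae, 1, B, Alpha, hr, 4), (31, Rae, 1, B, Echo, hr, 4), (31, Rae, 1, B, Helix, hr, 4), (31, Rae, 1, B, Orion, hr, 4), (31, Rae, 1, B, Zephyr, hr, 4), (36, Wes, 23, B, Delta, hr, 4), (36, Wes, 23, B, Helix, hr, 4), (36, Wes, 23, B, Zephyr, hr, 4)}
π[grade, title, cid]: project onto (grade, title, cid) (5 duplicate(s) eliminated) → {(B, Alpha, hr), (B, Delta, hr), (B, Echo, hr), (B, Helix, hr), (B, Orion, hr), (B, Zephyr, hr)}

{(B, Alpha, hr), (B, Delta, hr), (B, Echo, hr), (B, Helix, hr), (B, Orion, hr), (B, Zephyr, hr)}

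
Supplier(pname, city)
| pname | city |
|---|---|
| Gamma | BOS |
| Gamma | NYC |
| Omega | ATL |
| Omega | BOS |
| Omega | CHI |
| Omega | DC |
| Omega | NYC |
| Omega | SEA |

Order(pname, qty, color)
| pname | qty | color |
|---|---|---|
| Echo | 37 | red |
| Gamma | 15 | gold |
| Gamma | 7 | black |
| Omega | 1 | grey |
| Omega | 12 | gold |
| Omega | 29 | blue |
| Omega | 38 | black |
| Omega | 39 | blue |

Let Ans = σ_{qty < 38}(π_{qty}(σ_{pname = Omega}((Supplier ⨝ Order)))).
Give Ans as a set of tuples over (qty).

Natural join on pname: {(Gamma, BOS, 15, gold), (Gamma, BOS, 7, black), (Gamma, NYC, 15, gold), (Gamma, NYC, 7, black), (Omega, ATL, 1, grey), (Omega, ATL, 12, gold), (Omega, ATL, 29, blue), (Omega, ATL, 38, black), (Omega, ATL, 39, blue), (Omega, BOS, 1, grey), (Omega, BOS, 12, gold), (Omega, BOS, 29, blue), (Omega, BOS, 38, black), (Omega, BOS, 39, blue), (Omega, CHI, 1, grey), (Omega, CHI, 12, gold), (Omega, CHI, 29, blue), (Omega, CHI, 38, black), (Omega, CHI, 39, blue), (Omega, DC, 1, grey), (Omega, DC, 12, gold), (Omega, DC, 29, blue), (Omega, DC, 38, black), (Omega, DC, 39, blue), (Omega, NYC, 1, grey), (Omega, NYC, 12, gold), (Omega, NYC, 29, blue), (Omega, NYC, 38, black), (Omega, NYC, 39, blue), (Omega, SEA, 1, grey), (Omega, SEA, 12, gold), (Omega, SEA, 29, blue), (Omega, SEA, 38, black), (Omega, SEA, 39, blue)}
Apply σ_{pname = Omega}; surviving tuples: {(Omega, ATL, 1, grey), (Omega, ATL, 12, gold), (Omega, ATL, 29, blue), (Omega, ATL, 38, black), (Omega, ATL, 39, blue), (Omega, BOS, 1, grey), (Omega, BOS, 12, gold), (Omega, BOS, 29, blue), (Omega, BOS, 38, black), (Omega, BOS, 39, blue), (Omega, CHI, 1, grey), (Omega, CHI, 12, gold), (Omega, CHI, 29, blue), (Omega, CHI, 38, black), (Omega, CHI, 39, blue), (Omega, DC, 1, grey), (Omega, DC, 12, gold), (Omega, DC, 29, blue), (Omega, DC, 38, black), (Omega, DC, 39, blue), (Omega, NYC, 1, grey), (Omega, NYC, 12, gold), (Omega, NYC, 29, blue), (Omega, NYC, 38, black), (Omega, NYC, 39, blue), (Omega, SEA, 1, grey), (Omega, SEA, 12, gold), (Omega, SEA, 29, blue), (Omega, SEA, 38, black), (Omega, SEA, 39, blue)}
π_{qty} gives {1, 12, 29, 38, 39} (25 duplicate(s) eliminated).
Apply σ_{qty < 38}; surviving tuples: {1, 12, 29}

{1, 12, 29}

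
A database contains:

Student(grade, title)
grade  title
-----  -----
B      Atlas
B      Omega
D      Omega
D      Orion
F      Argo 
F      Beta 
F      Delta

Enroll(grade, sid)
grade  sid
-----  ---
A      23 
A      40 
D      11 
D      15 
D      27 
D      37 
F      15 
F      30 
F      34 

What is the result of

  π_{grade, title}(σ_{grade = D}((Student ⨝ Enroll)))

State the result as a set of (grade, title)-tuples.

Joining Student and Enroll on grade yields {(D, Omega, 11), (D, Omega, 15), (D, Omega, 27), (D, Omega, 37), (D, Orion, 11), (D, Orion, 15), (D, Orion, 27), (D, Orion, 37), (F, Argo, 15), (F, Argo, 30), (F, Argo, 34), (F, Beta, 15), (F, Beta, 30), (F, Beta, 34), (F, Delta, 15), (F, Delta, 30), (F, Delta, 34)}.
Apply σ_{grade = D}; surviving tuples: {(D, Omega, 11), (D, Omega, 15), (D, Omega, 27), (D, Omega, 37), (D, Orion, 11), (D, Orion, 15), (D, Orion, 27), (D, Orion, 37)}
π[grade, title]: project onto (grade, title) (6 duplicate(s) eliminated) → {(D, Omega), (D, Orion)}

{(D, Omega), (D, Orion)}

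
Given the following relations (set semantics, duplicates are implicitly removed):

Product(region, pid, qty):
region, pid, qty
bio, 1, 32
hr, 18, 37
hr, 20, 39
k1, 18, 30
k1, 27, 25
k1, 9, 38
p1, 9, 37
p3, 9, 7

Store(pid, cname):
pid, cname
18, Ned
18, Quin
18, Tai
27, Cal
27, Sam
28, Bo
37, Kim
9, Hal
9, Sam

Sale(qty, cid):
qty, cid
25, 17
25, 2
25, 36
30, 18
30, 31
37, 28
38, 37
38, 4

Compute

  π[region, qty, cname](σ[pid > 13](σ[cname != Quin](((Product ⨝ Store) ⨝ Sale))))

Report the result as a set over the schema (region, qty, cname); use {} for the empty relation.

Joining Product and Store on pid yields {(hr, 18, 37, Ned), (hr, 18, 37, Quin), (hr, 18, 37, Tai), (k1, 18, 30, Ned), (k1, 18, 30, Quin), (k1, 18, 30, Tai), (k1, 27, 25, Cal), (k1, 27, 25, Sam), (k1, 9, 38, Hal), (k1, 9, 38, Sam), (p1, 9, 37, Hal), (p1, 9, 37, Sam), (p3, 9, 7, Hal), (p3, 9, 7, Sam)}.
Joining (Product ⨝ Store) and Sale on qty yields {(hr, 18, 37, Ned, 28), (hr, 18, 37, Quin, 28), (hr, 18, 37, Tai, 28), (k1, 18, 30, Ned, 18), (k1, 18, 30, Ned, 31), (k1, 18, 30, Quin, 18), (k1, 18, 30, Quin, 31), (k1, 18, 30, Tai, 18), (k1, 18, 30, Tai, 31), (k1, 27, 25, Cal, 17), (k1, 27, 25, Cal, 2), (k1, 27, 25, Cal, 36), (k1, 27, 25, Sam, 17), (k1, 27, 25, Sam, 2), (k1, 27, 25, Sam, 36), (k1, 9, 38, Hal, 37), (k1, 9, 38, Hal, 4), (k1, 9, 38, Sam, 37), (k1, 9, 38, Sam, 4), (p1, 9, 37, Hal, 28), (p1, 9, 37, Sam, 28)}.
Filtering on cname != Quin leaves {(hr, 18, 37, Ned, 28), (hr, 18, 37, Tai, 28), (k1, 18, 30, Ned, 18), (k1, 18, 30, Ned, 31), (k1, 18, 30, Tai, 18), (k1, 18, 30, Tai, 31), (k1, 27, 25, Cal, 17), (k1, 27, 25, Cal, 2), (k1, 27, 25, Cal, 36), (k1, 27, 25, Sam, 17), (k1, 27, 25, Sam, 2), (k1, 27, 25, Sam, 36), (k1, 9, 38, Hal, 37), (k1, 9, 38, Hal, 4), (k1, 9, 38, Sam, 37), (k1, 9, 38, Sam, 4), (p1, 9, 37, Hal, 28), (p1, 9, 37, Sam, 28)}.
Filtering on pid > 13 leaves {(hr, 18, 37, Ned, 28), (hr, 18, 37, Tai, 28), (k1, 18, 30, Ned, 18), (k1, 18, 30, Ned, 31), (k1, 18, 30, Tai, 18), (k1, 18, 30, Tai, 31), (k1, 27, 25, Cal, 17), (k1, 27, 25, Cal, 2), (k1, 27, 25, Cal, 36), (k1, 27, 25, Sam, 17), (k1, 27, 25, Sam, 2), (k1, 27, 25, Sam, 36)}.
Keep only column(s) region, qty, cname (6 duplicate(s) eliminated): {(hr, 37, Ned), (hr, 37, Tai), (k1, 25, Cal), (k1, 25, Sam), (k1, 30, Ned), (k1, 30, Tai)}

{(hr, 37, Ned), (hr, 37, Tai), (k1, 25, Cal), (k1, 25, Sam), (k1, 30, Ned), (k1, 30, Tai)}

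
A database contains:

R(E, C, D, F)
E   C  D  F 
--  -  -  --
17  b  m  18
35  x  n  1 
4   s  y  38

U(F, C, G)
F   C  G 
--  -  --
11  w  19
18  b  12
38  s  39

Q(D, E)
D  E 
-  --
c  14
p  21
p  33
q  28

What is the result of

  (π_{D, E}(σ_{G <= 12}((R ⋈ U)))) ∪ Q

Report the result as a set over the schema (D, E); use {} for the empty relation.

{(c, 14), (m, 17), (p, 21), (p, 33), (q, 28)}

Joining R and U on C, F yields {(17, b, m, 18, 12), (4, s, y, 38, 39)}.
σ[G <= 12]: keep tuples satisfying G <= 12 → {(17, b, m, 18, 12)}
π_{D, E} gives {(m, 17)}.
Union: {(m, 17)} with {(c, 14), (p, 21), (p, 33), (q, 28)} → {(c, 14), (m, 17), (p, 21), (p, 33), (q, 28)}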